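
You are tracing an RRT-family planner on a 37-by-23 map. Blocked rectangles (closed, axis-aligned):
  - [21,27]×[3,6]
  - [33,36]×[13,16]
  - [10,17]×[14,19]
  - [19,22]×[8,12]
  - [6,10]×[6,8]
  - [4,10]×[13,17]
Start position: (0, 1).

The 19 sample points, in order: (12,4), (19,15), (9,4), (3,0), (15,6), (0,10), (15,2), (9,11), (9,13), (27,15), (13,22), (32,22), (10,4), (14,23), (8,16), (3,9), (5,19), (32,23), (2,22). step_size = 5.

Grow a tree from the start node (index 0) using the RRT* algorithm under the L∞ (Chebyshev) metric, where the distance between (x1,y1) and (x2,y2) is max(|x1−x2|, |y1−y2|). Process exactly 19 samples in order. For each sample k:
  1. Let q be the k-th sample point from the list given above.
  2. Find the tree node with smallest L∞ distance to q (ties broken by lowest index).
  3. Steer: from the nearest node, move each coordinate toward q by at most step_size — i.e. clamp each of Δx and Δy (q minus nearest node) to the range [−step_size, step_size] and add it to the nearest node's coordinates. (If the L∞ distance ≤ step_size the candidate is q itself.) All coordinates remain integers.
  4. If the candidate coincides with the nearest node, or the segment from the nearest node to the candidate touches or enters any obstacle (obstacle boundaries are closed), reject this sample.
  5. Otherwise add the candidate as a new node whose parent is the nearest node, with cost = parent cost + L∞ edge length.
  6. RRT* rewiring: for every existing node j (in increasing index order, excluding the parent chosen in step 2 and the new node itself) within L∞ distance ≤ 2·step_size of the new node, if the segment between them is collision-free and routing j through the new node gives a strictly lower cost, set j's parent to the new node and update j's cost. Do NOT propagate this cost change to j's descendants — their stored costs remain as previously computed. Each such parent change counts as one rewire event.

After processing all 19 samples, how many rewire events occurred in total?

Rewire events: 1

1. q=(12,4) nearest=0 d=12 new=(5,4) → add node 1 parent=0 cost=5
2. q=(19,15) nearest=1 d=14 new=(10,9) → blocked by [6,10]×[6,8], reject
3. q=(9,4) nearest=1 d=4 new=(9,4) → add node 2 parent=1 cost=9
4. q=(3,0) nearest=0 d=3 new=(3,0) → add node 3 parent=0 cost=3
5. q=(15,6) nearest=2 d=6 new=(14,6) → add node 4 parent=2 cost=14
6. q=(0,10) nearest=1 d=6 new=(0,9) → add node 5 parent=1 cost=10
7. q=(15,2) nearest=4 d=4 new=(15,2) → add node 6 parent=4 cost=18
8. q=(9,11) nearest=4 d=5 new=(9,11) → add node 7 parent=4 cost=19
9. q=(9,13) nearest=7 d=2 new=(9,13) → blocked by [4,10]×[13,17], reject
10. q=(27,15) nearest=4 d=13 new=(19,11) → blocked by [19,22]×[8,12], reject
11. q=(13,22) nearest=7 d=11 new=(13,16) → blocked by [10,17]×[14,19], reject
12. q=(32,22) nearest=4 d=18 new=(19,11) → blocked by [19,22]×[8,12], reject
13. q=(10,4) nearest=2 d=1 new=(10,4) → add node 8 parent=2 cost=10; rewire 6→8 (15<18)
14. q=(14,23) nearest=7 d=12 new=(14,16) → blocked by [10,17]×[14,19], reject
15. q=(8,16) nearest=7 d=5 new=(8,16) → blocked by [4,10]×[13,17], reject
16. q=(3,9) nearest=5 d=3 new=(3,9) → add node 9 parent=5 cost=13
17. q=(5,19) nearest=7 d=8 new=(5,16) → blocked by [4,10]×[13,17], reject
18. q=(32,23) nearest=4 d=18 new=(19,11) → blocked by [19,22]×[8,12], reject
19. q=(2,22) nearest=7 d=11 new=(4,16) → blocked by [4,10]×[13,17], reject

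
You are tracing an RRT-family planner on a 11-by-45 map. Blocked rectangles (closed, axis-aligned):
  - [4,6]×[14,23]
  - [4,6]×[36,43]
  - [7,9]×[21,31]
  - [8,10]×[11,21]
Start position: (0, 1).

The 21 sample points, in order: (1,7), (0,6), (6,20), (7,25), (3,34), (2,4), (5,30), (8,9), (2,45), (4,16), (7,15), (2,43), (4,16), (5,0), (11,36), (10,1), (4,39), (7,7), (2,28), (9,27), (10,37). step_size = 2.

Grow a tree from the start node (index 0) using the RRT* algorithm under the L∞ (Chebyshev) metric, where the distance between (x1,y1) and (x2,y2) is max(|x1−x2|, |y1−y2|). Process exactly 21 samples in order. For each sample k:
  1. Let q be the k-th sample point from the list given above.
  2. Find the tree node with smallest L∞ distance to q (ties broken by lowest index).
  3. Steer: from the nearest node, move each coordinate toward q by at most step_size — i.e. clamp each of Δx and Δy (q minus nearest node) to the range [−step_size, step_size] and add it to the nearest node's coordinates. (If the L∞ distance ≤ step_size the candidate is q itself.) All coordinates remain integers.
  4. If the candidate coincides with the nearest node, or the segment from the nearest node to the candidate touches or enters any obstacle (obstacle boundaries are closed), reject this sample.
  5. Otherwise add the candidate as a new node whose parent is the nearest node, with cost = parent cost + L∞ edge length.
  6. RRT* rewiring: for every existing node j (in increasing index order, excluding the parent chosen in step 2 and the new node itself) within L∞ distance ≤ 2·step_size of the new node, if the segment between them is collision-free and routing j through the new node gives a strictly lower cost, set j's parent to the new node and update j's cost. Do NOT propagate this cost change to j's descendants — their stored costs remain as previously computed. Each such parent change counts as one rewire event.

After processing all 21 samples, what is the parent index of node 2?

Parent of node 2: 1

1. q=(1,7) nearest=0 d=6 new=(1,3) → add node 1 parent=0 cost=2
2. q=(0,6) nearest=1 d=3 new=(0,5) → add node 2 parent=1 cost=4
3. q=(6,20) nearest=2 d=15 new=(2,7) → add node 3 parent=2 cost=6
4. q=(7,25) nearest=3 d=18 new=(4,9) → add node 4 parent=3 cost=8
5. q=(3,34) nearest=4 d=25 new=(3,11) → add node 5 parent=4 cost=10
6. q=(2,4) nearest=1 d=1 new=(2,4) → add node 6 parent=1 cost=3
7. q=(5,30) nearest=5 d=19 new=(5,13) → add node 7 parent=5 cost=12
8. q=(8,9) nearest=4 d=4 new=(6,9) → add node 8 parent=4 cost=10
9. q=(2,45) nearest=7 d=32 new=(3,15) → blocked by [4,6]×[14,23], reject
10. q=(4,16) nearest=7 d=3 new=(4,15) → blocked by [4,6]×[14,23], reject
11. q=(7,15) nearest=7 d=2 new=(7,15) → blocked by [4,6]×[14,23], reject
12. q=(2,43) nearest=7 d=30 new=(3,15) → blocked by [4,6]×[14,23], reject
13. q=(4,16) nearest=7 d=3 new=(4,15) → blocked by [4,6]×[14,23], reject
14. q=(5,0) nearest=1 d=4 new=(3,1) → add node 9 parent=1 cost=4
15. q=(11,36) nearest=7 d=23 new=(7,15) → blocked by [4,6]×[14,23], reject
16. q=(10,1) nearest=9 d=7 new=(5,1) → add node 10 parent=9 cost=6
17. q=(4,39) nearest=7 d=26 new=(4,15) → blocked by [4,6]×[14,23], reject
18. q=(7,7) nearest=8 d=2 new=(7,7) → add node 11 parent=8 cost=12
19. q=(2,28) nearest=7 d=15 new=(3,15) → blocked by [4,6]×[14,23], reject
20. q=(9,27) nearest=7 d=14 new=(7,15) → blocked by [4,6]×[14,23], reject
21. q=(10,37) nearest=7 d=24 new=(7,15) → blocked by [4,6]×[14,23], reject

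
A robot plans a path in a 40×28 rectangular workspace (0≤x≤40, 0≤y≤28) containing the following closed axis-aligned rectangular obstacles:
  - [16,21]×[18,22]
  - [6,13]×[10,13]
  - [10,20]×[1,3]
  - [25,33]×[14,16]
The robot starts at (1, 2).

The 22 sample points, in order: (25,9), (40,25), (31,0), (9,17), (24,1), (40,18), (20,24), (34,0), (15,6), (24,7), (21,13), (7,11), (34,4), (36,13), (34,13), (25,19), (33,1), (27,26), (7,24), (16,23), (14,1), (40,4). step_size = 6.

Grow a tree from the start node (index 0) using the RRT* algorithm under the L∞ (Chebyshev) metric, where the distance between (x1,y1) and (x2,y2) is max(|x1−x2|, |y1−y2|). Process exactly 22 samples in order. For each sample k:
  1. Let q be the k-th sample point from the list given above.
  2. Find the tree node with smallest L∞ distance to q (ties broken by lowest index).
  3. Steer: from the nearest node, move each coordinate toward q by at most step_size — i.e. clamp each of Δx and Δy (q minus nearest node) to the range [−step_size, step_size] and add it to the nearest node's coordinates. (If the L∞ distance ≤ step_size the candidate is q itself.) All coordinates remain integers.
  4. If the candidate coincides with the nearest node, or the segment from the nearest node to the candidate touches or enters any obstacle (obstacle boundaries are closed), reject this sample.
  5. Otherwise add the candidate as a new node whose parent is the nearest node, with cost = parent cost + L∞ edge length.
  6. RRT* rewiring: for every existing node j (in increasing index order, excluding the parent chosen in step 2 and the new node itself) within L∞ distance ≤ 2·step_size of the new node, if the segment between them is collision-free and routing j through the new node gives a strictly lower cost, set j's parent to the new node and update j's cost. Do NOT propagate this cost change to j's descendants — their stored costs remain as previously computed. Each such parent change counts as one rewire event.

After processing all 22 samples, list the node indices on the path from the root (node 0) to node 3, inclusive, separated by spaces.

1. q=(25,9) nearest=0 d=24 new=(7,8) → add node 1 parent=0 cost=6
2. q=(40,25) nearest=1 d=33 new=(13,14) → blocked by [6,13]×[10,13], reject
3. q=(31,0) nearest=1 d=24 new=(13,2) → blocked by [10,20]×[1,3], reject
4. q=(9,17) nearest=1 d=9 new=(9,14) → blocked by [6,13]×[10,13], reject
5. q=(24,1) nearest=1 d=17 new=(13,2) → blocked by [10,20]×[1,3], reject
6. q=(40,18) nearest=1 d=33 new=(13,14) → blocked by [6,13]×[10,13], reject
7. q=(20,24) nearest=1 d=16 new=(13,14) → blocked by [6,13]×[10,13], reject
8. q=(34,0) nearest=1 d=27 new=(13,2) → blocked by [10,20]×[1,3], reject
9. q=(15,6) nearest=1 d=8 new=(13,6) → add node 2 parent=1 cost=12
10. q=(24,7) nearest=2 d=11 new=(19,7) → add node 3 parent=2 cost=18
11. q=(21,13) nearest=3 d=6 new=(21,13) → add node 4 parent=3 cost=24
12. q=(7,11) nearest=1 d=3 new=(7,11) → blocked by [6,13]×[10,13], reject
13. q=(34,4) nearest=4 d=13 new=(27,7) → add node 5 parent=4 cost=30
14. q=(36,13) nearest=5 d=9 new=(33,13) → add node 6 parent=5 cost=36
15. q=(34,13) nearest=6 d=1 new=(34,13) → add node 7 parent=6 cost=37
16. q=(25,19) nearest=4 d=6 new=(25,19) → add node 8 parent=4 cost=30
17. q=(33,1) nearest=5 d=6 new=(33,1) → add node 9 parent=5 cost=36
18. q=(27,26) nearest=8 d=7 new=(27,25) → add node 10 parent=8 cost=36
19. q=(7,24) nearest=4 d=14 new=(15,19) → blocked by [16,21]×[18,22], reject
20. q=(16,23) nearest=8 d=9 new=(19,23) → blocked by [16,21]×[18,22], reject
21. q=(14,1) nearest=2 d=5 new=(14,1) → blocked by [10,20]×[1,3], reject
22. q=(40,4) nearest=9 d=7 new=(39,4) → add node 11 parent=9 cost=42

Path: 0 1 2 3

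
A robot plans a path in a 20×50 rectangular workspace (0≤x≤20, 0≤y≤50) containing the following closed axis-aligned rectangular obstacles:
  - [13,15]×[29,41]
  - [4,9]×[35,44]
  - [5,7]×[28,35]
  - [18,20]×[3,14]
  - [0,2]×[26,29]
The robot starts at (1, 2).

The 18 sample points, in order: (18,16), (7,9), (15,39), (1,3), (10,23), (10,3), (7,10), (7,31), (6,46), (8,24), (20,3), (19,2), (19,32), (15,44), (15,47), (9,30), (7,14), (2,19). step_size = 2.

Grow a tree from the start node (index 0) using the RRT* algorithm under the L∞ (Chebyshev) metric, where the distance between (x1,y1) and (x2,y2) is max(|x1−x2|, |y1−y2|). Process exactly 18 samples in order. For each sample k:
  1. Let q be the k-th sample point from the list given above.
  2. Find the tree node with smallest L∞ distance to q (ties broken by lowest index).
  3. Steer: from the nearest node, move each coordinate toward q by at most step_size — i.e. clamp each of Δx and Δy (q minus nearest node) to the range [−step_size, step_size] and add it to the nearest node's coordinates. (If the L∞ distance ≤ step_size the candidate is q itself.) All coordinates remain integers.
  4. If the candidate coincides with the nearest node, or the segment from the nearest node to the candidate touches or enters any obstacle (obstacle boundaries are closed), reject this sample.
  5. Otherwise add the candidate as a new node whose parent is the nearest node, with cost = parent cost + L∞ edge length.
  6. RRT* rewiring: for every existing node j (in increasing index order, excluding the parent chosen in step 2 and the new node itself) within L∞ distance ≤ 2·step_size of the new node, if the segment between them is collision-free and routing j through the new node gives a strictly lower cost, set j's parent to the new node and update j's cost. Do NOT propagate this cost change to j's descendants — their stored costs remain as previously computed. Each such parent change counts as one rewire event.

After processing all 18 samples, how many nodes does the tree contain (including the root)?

Node count: 19

1. q=(18,16) nearest=0 d=17 new=(3,4) → add node 1 parent=0 cost=2
2. q=(7,9) nearest=1 d=5 new=(5,6) → add node 2 parent=1 cost=4
3. q=(15,39) nearest=2 d=33 new=(7,8) → add node 3 parent=2 cost=6
4. q=(1,3) nearest=0 d=1 new=(1,3) → add node 4 parent=0 cost=1
5. q=(10,23) nearest=3 d=15 new=(9,10) → add node 5 parent=3 cost=8
6. q=(10,3) nearest=2 d=5 new=(7,4) → add node 6 parent=2 cost=6
7. q=(7,10) nearest=3 d=2 new=(7,10) → add node 7 parent=3 cost=8
8. q=(7,31) nearest=5 d=21 new=(7,12) → add node 8 parent=5 cost=10
9. q=(6,46) nearest=8 d=34 new=(6,14) → add node 9 parent=8 cost=12
10. q=(8,24) nearest=9 d=10 new=(8,16) → add node 10 parent=9 cost=14
11. q=(20,3) nearest=5 d=11 new=(11,8) → add node 11 parent=5 cost=10
12. q=(19,2) nearest=11 d=8 new=(13,6) → add node 12 parent=11 cost=12
13. q=(19,32) nearest=10 d=16 new=(10,18) → add node 13 parent=10 cost=16
14. q=(15,44) nearest=13 d=26 new=(12,20) → add node 14 parent=13 cost=18
15. q=(15,47) nearest=14 d=27 new=(14,22) → add node 15 parent=14 cost=20
16. q=(9,30) nearest=15 d=8 new=(12,24) → add node 16 parent=15 cost=22
17. q=(7,14) nearest=9 d=1 new=(7,14) → add node 17 parent=9 cost=13
18. q=(2,19) nearest=9 d=5 new=(4,16) → add node 18 parent=9 cost=14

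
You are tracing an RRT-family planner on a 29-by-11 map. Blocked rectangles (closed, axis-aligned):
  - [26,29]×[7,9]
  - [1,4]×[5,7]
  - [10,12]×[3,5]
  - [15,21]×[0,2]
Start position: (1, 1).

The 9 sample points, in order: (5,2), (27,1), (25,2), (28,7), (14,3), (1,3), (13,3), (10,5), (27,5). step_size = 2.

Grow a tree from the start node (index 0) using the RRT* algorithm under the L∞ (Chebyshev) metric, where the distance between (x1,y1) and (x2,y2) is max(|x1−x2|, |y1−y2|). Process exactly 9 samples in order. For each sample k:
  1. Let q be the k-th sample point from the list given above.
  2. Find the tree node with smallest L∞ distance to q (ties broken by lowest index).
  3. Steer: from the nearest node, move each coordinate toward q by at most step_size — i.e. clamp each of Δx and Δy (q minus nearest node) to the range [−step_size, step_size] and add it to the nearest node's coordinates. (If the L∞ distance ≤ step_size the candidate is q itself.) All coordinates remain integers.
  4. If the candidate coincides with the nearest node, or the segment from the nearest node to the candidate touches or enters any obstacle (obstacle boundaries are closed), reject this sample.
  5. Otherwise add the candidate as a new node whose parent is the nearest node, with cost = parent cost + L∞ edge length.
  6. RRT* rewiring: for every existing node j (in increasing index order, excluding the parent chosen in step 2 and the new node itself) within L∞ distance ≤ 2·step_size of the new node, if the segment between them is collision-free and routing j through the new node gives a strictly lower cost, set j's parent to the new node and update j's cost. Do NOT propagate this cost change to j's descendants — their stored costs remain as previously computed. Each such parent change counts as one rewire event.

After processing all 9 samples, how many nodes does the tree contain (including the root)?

1. q=(5,2) nearest=0 d=4 new=(3,2) → add node 1 parent=0 cost=2
2. q=(27,1) nearest=1 d=24 new=(5,1) → add node 2 parent=1 cost=4
3. q=(25,2) nearest=2 d=20 new=(7,2) → add node 3 parent=2 cost=6
4. q=(28,7) nearest=3 d=21 new=(9,4) → add node 4 parent=3 cost=8
5. q=(14,3) nearest=4 d=5 new=(11,3) → blocked by [10,12]×[3,5], reject
6. q=(1,3) nearest=0 d=2 new=(1,3) → add node 5 parent=0 cost=2
7. q=(13,3) nearest=4 d=4 new=(11,3) → blocked by [10,12]×[3,5], reject
8. q=(10,5) nearest=4 d=1 new=(10,5) → blocked by [10,12]×[3,5], reject
9. q=(27,5) nearest=4 d=18 new=(11,5) → blocked by [10,12]×[3,5], reject

Node count: 6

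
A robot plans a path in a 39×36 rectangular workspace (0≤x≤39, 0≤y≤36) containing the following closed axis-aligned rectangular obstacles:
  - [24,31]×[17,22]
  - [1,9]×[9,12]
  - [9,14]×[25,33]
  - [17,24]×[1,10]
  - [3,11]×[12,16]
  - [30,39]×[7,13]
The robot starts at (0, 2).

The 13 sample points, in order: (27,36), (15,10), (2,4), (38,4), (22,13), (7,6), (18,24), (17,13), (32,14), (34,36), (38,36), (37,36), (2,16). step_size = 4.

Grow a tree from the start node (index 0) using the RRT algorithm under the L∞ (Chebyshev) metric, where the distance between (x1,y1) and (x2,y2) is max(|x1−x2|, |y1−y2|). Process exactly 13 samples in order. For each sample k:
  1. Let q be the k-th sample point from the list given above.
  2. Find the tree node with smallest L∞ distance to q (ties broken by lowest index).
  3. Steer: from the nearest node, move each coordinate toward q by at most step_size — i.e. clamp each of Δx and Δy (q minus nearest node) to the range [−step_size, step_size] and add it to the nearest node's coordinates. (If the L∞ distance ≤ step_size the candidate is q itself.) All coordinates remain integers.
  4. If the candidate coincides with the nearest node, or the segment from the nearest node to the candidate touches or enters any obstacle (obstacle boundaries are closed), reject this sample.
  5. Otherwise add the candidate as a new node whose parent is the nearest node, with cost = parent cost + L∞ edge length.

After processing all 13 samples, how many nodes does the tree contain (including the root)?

Node count: 9

1. q=(27,36) nearest=0 d=34 new=(4,6) → add node 1 parent=0 cost=4
2. q=(15,10) nearest=1 d=11 new=(8,10) → blocked by [1,9]×[9,12], reject
3. q=(2,4) nearest=0 d=2 new=(2,4) → add node 2 parent=0 cost=2
4. q=(38,4) nearest=1 d=34 new=(8,4) → add node 3 parent=1 cost=8
5. q=(22,13) nearest=3 d=14 new=(12,8) → add node 4 parent=3 cost=12
6. q=(7,6) nearest=3 d=2 new=(7,6) → add node 5 parent=3 cost=10
7. q=(18,24) nearest=4 d=16 new=(16,12) → add node 6 parent=4 cost=16
8. q=(17,13) nearest=6 d=1 new=(17,13) → add node 7 parent=6 cost=17
9. q=(32,14) nearest=7 d=15 new=(21,14) → add node 8 parent=7 cost=21
10. q=(34,36) nearest=8 d=22 new=(25,18) → blocked by [24,31]×[17,22], reject
11. q=(38,36) nearest=8 d=22 new=(25,18) → blocked by [24,31]×[17,22], reject
12. q=(37,36) nearest=8 d=22 new=(25,18) → blocked by [24,31]×[17,22], reject
13. q=(2,16) nearest=1 d=10 new=(2,10) → blocked by [1,9]×[9,12], reject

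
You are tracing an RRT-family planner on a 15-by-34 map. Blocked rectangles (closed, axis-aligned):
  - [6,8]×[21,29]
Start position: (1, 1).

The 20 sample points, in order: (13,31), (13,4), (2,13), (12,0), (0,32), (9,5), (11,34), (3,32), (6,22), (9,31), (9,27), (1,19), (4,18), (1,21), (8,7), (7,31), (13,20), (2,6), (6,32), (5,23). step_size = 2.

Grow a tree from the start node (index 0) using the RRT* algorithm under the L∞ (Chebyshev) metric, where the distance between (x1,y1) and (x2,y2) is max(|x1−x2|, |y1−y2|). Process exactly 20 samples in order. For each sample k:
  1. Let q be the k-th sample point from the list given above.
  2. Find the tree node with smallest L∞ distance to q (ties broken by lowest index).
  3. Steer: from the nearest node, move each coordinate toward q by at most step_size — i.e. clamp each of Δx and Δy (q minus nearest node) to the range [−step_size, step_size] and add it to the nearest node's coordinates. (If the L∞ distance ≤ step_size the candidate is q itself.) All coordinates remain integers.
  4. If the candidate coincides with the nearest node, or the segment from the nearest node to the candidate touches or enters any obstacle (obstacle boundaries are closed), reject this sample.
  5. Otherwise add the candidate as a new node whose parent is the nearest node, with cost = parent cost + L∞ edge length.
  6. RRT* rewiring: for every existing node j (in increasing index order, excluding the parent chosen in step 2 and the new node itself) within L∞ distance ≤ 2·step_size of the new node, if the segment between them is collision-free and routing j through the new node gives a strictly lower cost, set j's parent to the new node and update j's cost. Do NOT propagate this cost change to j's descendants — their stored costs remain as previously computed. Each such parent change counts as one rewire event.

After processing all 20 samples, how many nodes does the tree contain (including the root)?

Node count: 20

1. q=(13,31) nearest=0 d=30 new=(3,3) → add node 1 parent=0 cost=2
2. q=(13,4) nearest=1 d=10 new=(5,4) → add node 2 parent=1 cost=4
3. q=(2,13) nearest=2 d=9 new=(3,6) → add node 3 parent=2 cost=6
4. q=(12,0) nearest=2 d=7 new=(7,2) → add node 4 parent=2 cost=6
5. q=(0,32) nearest=3 d=26 new=(1,8) → add node 5 parent=3 cost=8
6. q=(9,5) nearest=4 d=3 new=(9,4) → add node 6 parent=4 cost=8
7. q=(11,34) nearest=5 d=26 new=(3,10) → add node 7 parent=5 cost=10
8. q=(3,32) nearest=7 d=22 new=(3,12) → add node 8 parent=7 cost=12
9. q=(6,22) nearest=8 d=10 new=(5,14) → add node 9 parent=8 cost=14
10. q=(9,31) nearest=9 d=17 new=(7,16) → add node 10 parent=9 cost=16
11. q=(9,27) nearest=10 d=11 new=(9,18) → add node 11 parent=10 cost=18
12. q=(1,19) nearest=9 d=5 new=(3,16) → add node 12 parent=9 cost=16
13. q=(4,18) nearest=12 d=2 new=(4,18) → add node 13 parent=12 cost=18
14. q=(1,21) nearest=13 d=3 new=(2,20) → add node 14 parent=13 cost=20
15. q=(8,7) nearest=2 d=3 new=(7,6) → add node 15 parent=2 cost=6
16. q=(7,31) nearest=14 d=11 new=(4,22) → add node 16 parent=14 cost=22
17. q=(13,20) nearest=11 d=4 new=(11,20) → add node 17 parent=11 cost=20
18. q=(2,6) nearest=3 d=1 new=(2,6) → add node 18 parent=3 cost=7
19. q=(6,32) nearest=16 d=10 new=(6,24) → blocked by [6,8]×[21,29], reject
20. q=(5,23) nearest=16 d=1 new=(5,23) → add node 19 parent=16 cost=23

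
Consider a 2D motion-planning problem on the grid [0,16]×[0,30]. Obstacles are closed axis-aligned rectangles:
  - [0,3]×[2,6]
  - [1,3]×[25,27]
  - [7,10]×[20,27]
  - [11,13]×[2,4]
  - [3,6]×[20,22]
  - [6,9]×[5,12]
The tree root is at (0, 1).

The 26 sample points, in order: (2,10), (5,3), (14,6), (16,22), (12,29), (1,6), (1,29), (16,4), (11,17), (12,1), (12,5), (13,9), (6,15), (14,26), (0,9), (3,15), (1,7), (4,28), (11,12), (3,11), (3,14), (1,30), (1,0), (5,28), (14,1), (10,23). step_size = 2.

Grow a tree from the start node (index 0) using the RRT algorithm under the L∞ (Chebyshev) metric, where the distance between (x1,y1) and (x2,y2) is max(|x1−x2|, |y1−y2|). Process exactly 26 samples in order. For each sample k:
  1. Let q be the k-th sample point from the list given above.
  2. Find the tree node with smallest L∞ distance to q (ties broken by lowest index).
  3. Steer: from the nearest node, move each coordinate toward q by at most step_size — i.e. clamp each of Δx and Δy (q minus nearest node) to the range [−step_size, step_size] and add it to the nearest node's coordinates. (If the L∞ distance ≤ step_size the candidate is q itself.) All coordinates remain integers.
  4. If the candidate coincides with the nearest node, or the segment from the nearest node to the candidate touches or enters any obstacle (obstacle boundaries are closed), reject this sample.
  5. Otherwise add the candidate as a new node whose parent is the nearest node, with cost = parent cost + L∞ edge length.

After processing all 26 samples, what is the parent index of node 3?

1. q=(2,10) nearest=0 d=9 new=(2,3) → blocked by [0,3]×[2,6], reject
2. q=(5,3) nearest=0 d=5 new=(2,3) → blocked by [0,3]×[2,6], reject
3. q=(14,6) nearest=0 d=14 new=(2,3) → blocked by [0,3]×[2,6], reject
4. q=(16,22) nearest=0 d=21 new=(2,3) → blocked by [0,3]×[2,6], reject
5. q=(12,29) nearest=0 d=28 new=(2,3) → blocked by [0,3]×[2,6], reject
6. q=(1,6) nearest=0 d=5 new=(1,3) → blocked by [0,3]×[2,6], reject
7. q=(1,29) nearest=0 d=28 new=(1,3) → blocked by [0,3]×[2,6], reject
8. q=(16,4) nearest=0 d=16 new=(2,3) → blocked by [0,3]×[2,6], reject
9. q=(11,17) nearest=0 d=16 new=(2,3) → blocked by [0,3]×[2,6], reject
10. q=(12,1) nearest=0 d=12 new=(2,1) → add node 1 parent=0 cost=2
11. q=(12,5) nearest=1 d=10 new=(4,3) → blocked by [0,3]×[2,6], reject
12. q=(13,9) nearest=1 d=11 new=(4,3) → blocked by [0,3]×[2,6], reject
13. q=(6,15) nearest=0 d=14 new=(2,3) → blocked by [0,3]×[2,6], reject
14. q=(14,26) nearest=0 d=25 new=(2,3) → blocked by [0,3]×[2,6], reject
15. q=(0,9) nearest=0 d=8 new=(0,3) → blocked by [0,3]×[2,6], reject
16. q=(3,15) nearest=0 d=14 new=(2,3) → blocked by [0,3]×[2,6], reject
17. q=(1,7) nearest=0 d=6 new=(1,3) → blocked by [0,3]×[2,6], reject
18. q=(4,28) nearest=0 d=27 new=(2,3) → blocked by [0,3]×[2,6], reject
19. q=(11,12) nearest=0 d=11 new=(2,3) → blocked by [0,3]×[2,6], reject
20. q=(3,11) nearest=0 d=10 new=(2,3) → blocked by [0,3]×[2,6], reject
21. q=(3,14) nearest=0 d=13 new=(2,3) → blocked by [0,3]×[2,6], reject
22. q=(1,30) nearest=0 d=29 new=(1,3) → blocked by [0,3]×[2,6], reject
23. q=(1,0) nearest=0 d=1 new=(1,0) → add node 2 parent=0 cost=1
24. q=(5,28) nearest=0 d=27 new=(2,3) → blocked by [0,3]×[2,6], reject
25. q=(14,1) nearest=1 d=12 new=(4,1) → add node 3 parent=1 cost=4
26. q=(10,23) nearest=0 d=22 new=(2,3) → blocked by [0,3]×[2,6], reject

Parent of node 3: 1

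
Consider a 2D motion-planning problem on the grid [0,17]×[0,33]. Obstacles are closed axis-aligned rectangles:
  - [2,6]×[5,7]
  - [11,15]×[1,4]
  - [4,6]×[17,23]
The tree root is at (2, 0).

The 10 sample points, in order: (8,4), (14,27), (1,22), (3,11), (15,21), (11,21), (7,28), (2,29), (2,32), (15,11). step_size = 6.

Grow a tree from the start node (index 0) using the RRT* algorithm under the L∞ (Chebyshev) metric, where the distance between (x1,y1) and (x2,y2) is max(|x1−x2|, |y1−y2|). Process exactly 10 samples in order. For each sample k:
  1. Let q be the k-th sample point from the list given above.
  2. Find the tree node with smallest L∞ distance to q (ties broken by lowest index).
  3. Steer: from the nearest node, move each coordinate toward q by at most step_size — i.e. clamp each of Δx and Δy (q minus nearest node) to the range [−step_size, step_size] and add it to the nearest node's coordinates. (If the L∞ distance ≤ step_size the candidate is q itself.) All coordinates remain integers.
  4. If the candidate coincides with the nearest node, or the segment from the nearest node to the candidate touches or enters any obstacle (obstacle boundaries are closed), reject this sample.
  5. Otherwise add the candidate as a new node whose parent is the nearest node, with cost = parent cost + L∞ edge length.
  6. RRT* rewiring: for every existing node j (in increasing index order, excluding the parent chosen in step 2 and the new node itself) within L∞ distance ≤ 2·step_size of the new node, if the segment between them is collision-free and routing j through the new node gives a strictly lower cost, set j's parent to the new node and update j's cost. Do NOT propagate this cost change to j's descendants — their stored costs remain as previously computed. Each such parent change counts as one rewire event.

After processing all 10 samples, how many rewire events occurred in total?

1. q=(8,4) nearest=0 d=6 new=(8,4) → add node 1 parent=0 cost=6
2. q=(14,27) nearest=1 d=23 new=(14,10) → add node 2 parent=1 cost=12
3. q=(1,22) nearest=2 d=13 new=(8,16) → add node 3 parent=2 cost=18
4. q=(3,11) nearest=3 d=5 new=(3,11) → add node 4 parent=3 cost=23
5. q=(15,21) nearest=3 d=7 new=(14,21) → add node 5 parent=3 cost=24
6. q=(11,21) nearest=5 d=3 new=(11,21) → add node 6 parent=5 cost=27
7. q=(7,28) nearest=5 d=7 new=(8,27) → add node 7 parent=5 cost=30
8. q=(2,29) nearest=7 d=6 new=(2,29) → add node 8 parent=7 cost=36
9. q=(2,32) nearest=8 d=3 new=(2,32) → add node 9 parent=8 cost=39
10. q=(15,11) nearest=2 d=1 new=(15,11) → add node 10 parent=2 cost=13; rewire 5→10 (23<24); rewire 6→10 (23<27)

Rewire events: 2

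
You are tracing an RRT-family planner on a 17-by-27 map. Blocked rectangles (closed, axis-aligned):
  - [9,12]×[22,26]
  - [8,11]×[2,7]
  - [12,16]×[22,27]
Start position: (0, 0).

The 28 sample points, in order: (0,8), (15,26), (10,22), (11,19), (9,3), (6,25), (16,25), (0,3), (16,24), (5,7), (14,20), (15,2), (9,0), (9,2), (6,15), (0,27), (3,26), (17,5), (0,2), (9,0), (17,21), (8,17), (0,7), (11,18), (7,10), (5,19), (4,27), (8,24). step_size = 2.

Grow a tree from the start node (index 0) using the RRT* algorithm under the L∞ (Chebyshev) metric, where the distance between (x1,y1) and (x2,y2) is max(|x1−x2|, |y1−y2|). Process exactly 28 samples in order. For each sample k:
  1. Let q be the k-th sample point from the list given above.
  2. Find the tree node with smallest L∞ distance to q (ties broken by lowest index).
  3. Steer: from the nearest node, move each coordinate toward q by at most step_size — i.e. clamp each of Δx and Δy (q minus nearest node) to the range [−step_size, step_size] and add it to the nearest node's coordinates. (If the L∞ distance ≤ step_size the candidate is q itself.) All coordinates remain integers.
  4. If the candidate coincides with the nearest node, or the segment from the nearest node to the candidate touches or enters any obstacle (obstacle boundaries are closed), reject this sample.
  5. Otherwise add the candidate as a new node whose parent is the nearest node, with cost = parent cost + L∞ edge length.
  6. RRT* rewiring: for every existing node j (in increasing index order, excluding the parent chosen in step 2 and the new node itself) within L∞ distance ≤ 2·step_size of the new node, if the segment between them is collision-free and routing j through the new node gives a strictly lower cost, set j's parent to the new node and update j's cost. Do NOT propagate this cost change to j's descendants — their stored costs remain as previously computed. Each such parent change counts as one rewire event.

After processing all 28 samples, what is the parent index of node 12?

Parent of node 12: 7

1. q=(0,8) nearest=0 d=8 new=(0,2) → add node 1 parent=0 cost=2
2. q=(15,26) nearest=1 d=24 new=(2,4) → add node 2 parent=1 cost=4
3. q=(10,22) nearest=2 d=18 new=(4,6) → add node 3 parent=2 cost=6
4. q=(11,19) nearest=3 d=13 new=(6,8) → add node 4 parent=3 cost=8
5. q=(9,3) nearest=3 d=5 new=(6,4) → add node 5 parent=3 cost=8
6. q=(6,25) nearest=4 d=17 new=(6,10) → add node 6 parent=4 cost=10
7. q=(16,25) nearest=6 d=15 new=(8,12) → add node 7 parent=6 cost=12
8. q=(0,3) nearest=1 d=1 new=(0,3) → add node 8 parent=1 cost=3
9. q=(16,24) nearest=7 d=12 new=(10,14) → add node 9 parent=7 cost=14
10. q=(5,7) nearest=3 d=1 new=(5,7) → add node 10 parent=3 cost=7
11. q=(14,20) nearest=9 d=6 new=(12,16) → add node 11 parent=9 cost=16
12. q=(15,2) nearest=4 d=9 new=(8,6) → blocked by [8,11]×[2,7], reject
13. q=(9,0) nearest=5 d=4 new=(8,2) → blocked by [8,11]×[2,7], reject
14. q=(9,2) nearest=5 d=3 new=(8,2) → blocked by [8,11]×[2,7], reject
15. q=(6,15) nearest=7 d=3 new=(6,14) → add node 12 parent=7 cost=14
16. q=(0,27) nearest=11 d=12 new=(10,18) → add node 13 parent=11 cost=18
17. q=(3,26) nearest=13 d=8 new=(8,20) → add node 14 parent=13 cost=20
18. q=(17,5) nearest=7 d=9 new=(10,10) → add node 15 parent=7 cost=14
19. q=(0,2) nearest=1 d=0 → coincident, reject
20. q=(9,0) nearest=5 d=4 new=(8,2) → blocked by [8,11]×[2,7], reject
21. q=(17,21) nearest=11 d=5 new=(14,18) → add node 16 parent=11 cost=18
22. q=(8,17) nearest=13 d=2 new=(8,17) → add node 17 parent=13 cost=20
23. q=(0,7) nearest=2 d=3 new=(0,6) → add node 18 parent=2 cost=6
24. q=(11,18) nearest=13 d=1 new=(11,18) → add node 19 parent=13 cost=19
25. q=(7,10) nearest=6 d=1 new=(7,10) → add node 20 parent=6 cost=11
26. q=(5,19) nearest=14 d=3 new=(6,19) → add node 21 parent=14 cost=22
27. q=(4,27) nearest=14 d=7 new=(6,22) → add node 22 parent=14 cost=22
28. q=(8,24) nearest=22 d=2 new=(8,24) → add node 23 parent=22 cost=24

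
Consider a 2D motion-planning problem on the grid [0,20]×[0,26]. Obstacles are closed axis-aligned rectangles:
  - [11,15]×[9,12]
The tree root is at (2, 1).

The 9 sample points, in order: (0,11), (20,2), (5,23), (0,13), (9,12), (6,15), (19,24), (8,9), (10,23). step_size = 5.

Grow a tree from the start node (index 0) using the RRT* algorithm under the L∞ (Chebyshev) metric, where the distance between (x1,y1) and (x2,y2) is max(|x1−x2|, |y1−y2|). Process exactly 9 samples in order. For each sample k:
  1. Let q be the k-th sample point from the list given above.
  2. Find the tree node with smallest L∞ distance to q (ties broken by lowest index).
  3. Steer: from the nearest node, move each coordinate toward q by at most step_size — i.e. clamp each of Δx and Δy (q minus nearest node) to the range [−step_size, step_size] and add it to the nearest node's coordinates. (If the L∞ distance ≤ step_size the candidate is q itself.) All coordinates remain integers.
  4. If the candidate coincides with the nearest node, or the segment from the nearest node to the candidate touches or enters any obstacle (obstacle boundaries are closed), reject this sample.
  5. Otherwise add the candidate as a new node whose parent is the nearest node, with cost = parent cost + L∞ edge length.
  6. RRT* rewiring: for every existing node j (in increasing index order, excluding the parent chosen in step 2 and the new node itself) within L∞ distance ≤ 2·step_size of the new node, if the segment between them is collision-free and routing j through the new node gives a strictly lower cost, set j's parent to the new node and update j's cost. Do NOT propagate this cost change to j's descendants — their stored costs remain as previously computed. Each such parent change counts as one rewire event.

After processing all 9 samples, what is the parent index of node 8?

1. q=(0,11) nearest=0 d=10 new=(0,6) → add node 1 parent=0 cost=5
2. q=(20,2) nearest=0 d=18 new=(7,2) → add node 2 parent=0 cost=5
3. q=(5,23) nearest=1 d=17 new=(5,11) → add node 3 parent=1 cost=10
4. q=(0,13) nearest=3 d=5 new=(0,13) → add node 4 parent=3 cost=15
5. q=(9,12) nearest=3 d=4 new=(9,12) → add node 5 parent=3 cost=14
6. q=(6,15) nearest=5 d=3 new=(6,15) → add node 6 parent=5 cost=17
7. q=(19,24) nearest=5 d=12 new=(14,17) → add node 7 parent=5 cost=19
8. q=(8,9) nearest=3 d=3 new=(8,9) → add node 8 parent=3 cost=13
9. q=(10,23) nearest=7 d=6 new=(10,22) → add node 9 parent=7 cost=24

Parent of node 8: 3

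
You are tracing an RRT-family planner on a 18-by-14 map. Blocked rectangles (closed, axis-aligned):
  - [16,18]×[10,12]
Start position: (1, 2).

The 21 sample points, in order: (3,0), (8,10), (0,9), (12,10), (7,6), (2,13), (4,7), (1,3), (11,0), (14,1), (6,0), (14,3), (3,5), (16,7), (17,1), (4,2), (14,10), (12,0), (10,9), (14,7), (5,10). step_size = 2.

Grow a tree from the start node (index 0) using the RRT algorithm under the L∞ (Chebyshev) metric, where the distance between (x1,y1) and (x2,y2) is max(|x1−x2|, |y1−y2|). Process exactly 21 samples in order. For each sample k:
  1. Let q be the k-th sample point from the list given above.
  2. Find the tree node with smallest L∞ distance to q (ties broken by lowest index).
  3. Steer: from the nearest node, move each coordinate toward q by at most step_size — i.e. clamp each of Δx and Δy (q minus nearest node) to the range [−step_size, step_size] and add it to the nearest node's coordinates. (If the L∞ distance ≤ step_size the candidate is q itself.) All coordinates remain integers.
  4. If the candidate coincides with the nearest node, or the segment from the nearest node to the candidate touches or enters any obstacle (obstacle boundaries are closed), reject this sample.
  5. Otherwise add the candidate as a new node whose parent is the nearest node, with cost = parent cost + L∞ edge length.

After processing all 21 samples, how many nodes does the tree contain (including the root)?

Node count: 21

1. q=(3,0) nearest=0 d=2 new=(3,0) → add node 1 parent=0 cost=2
2. q=(8,10) nearest=0 d=8 new=(3,4) → add node 2 parent=0 cost=2
3. q=(0,9) nearest=2 d=5 new=(1,6) → add node 3 parent=2 cost=4
4. q=(12,10) nearest=2 d=9 new=(5,6) → add node 4 parent=2 cost=4
5. q=(7,6) nearest=4 d=2 new=(7,6) → add node 5 parent=4 cost=6
6. q=(2,13) nearest=3 d=7 new=(2,8) → add node 6 parent=3 cost=6
7. q=(4,7) nearest=4 d=1 new=(4,7) → add node 7 parent=4 cost=5
8. q=(1,3) nearest=0 d=1 new=(1,3) → add node 8 parent=0 cost=1
9. q=(11,0) nearest=4 d=6 new=(7,4) → add node 9 parent=4 cost=6
10. q=(14,1) nearest=5 d=7 new=(9,4) → add node 10 parent=5 cost=8
11. q=(6,0) nearest=1 d=3 new=(5,0) → add node 11 parent=1 cost=4
12. q=(14,3) nearest=10 d=5 new=(11,3) → add node 12 parent=10 cost=10
13. q=(3,5) nearest=2 d=1 new=(3,5) → add node 13 parent=2 cost=3
14. q=(16,7) nearest=12 d=5 new=(13,5) → add node 14 parent=12 cost=12
15. q=(17,1) nearest=14 d=4 new=(15,3) → add node 15 parent=14 cost=14
16. q=(4,2) nearest=1 d=2 new=(4,2) → add node 16 parent=1 cost=4
17. q=(14,10) nearest=14 d=5 new=(14,7) → add node 17 parent=14 cost=14
18. q=(12,0) nearest=12 d=3 new=(12,1) → add node 18 parent=12 cost=12
19. q=(10,9) nearest=5 d=3 new=(9,8) → add node 19 parent=5 cost=8
20. q=(14,7) nearest=17 d=0 → coincident, reject
21. q=(5,10) nearest=6 d=3 new=(4,10) → add node 20 parent=6 cost=8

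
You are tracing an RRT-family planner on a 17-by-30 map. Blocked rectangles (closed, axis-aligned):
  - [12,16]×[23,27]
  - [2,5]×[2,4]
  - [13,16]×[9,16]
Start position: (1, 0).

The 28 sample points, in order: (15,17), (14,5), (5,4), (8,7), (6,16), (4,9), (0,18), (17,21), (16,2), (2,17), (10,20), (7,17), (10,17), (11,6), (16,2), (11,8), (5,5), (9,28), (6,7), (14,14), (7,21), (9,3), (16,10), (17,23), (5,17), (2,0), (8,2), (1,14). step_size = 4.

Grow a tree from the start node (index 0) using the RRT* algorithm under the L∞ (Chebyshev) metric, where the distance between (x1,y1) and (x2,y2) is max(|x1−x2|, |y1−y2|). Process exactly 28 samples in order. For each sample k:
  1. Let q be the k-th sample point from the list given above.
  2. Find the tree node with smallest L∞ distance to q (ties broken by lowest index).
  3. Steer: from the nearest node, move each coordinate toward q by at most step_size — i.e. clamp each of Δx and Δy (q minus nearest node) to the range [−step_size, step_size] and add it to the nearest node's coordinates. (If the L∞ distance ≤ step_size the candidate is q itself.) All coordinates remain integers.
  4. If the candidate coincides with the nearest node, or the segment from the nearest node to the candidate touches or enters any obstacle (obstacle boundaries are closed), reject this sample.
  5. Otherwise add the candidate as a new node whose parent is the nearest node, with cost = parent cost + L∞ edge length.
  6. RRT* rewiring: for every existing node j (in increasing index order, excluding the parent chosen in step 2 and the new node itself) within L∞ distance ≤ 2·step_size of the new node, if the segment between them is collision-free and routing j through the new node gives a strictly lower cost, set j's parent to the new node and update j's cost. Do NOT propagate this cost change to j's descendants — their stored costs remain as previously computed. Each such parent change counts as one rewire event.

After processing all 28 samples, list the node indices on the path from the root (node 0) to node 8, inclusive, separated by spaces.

Path: 0 18 15 19 8

1. q=(15,17) nearest=0 d=17 new=(5,4) → blocked by [2,5]×[2,4], reject
2. q=(14,5) nearest=0 d=13 new=(5,4) → blocked by [2,5]×[2,4], reject
3. q=(5,4) nearest=0 d=4 new=(5,4) → blocked by [2,5]×[2,4], reject
4. q=(8,7) nearest=0 d=7 new=(5,4) → blocked by [2,5]×[2,4], reject
5. q=(6,16) nearest=0 d=16 new=(5,4) → blocked by [2,5]×[2,4], reject
6. q=(4,9) nearest=0 d=9 new=(4,4) → blocked by [2,5]×[2,4], reject
7. q=(0,18) nearest=0 d=18 new=(0,4) → add node 1 parent=0 cost=4
8. q=(17,21) nearest=1 d=17 new=(4,8) → add node 2 parent=1 cost=8
9. q=(16,2) nearest=2 d=12 new=(8,4) → add node 3 parent=2 cost=12
10. q=(2,17) nearest=2 d=9 new=(2,12) → add node 4 parent=2 cost=12
11. q=(10,20) nearest=4 d=8 new=(6,16) → add node 5 parent=4 cost=16
12. q=(7,17) nearest=5 d=1 new=(7,17) → add node 6 parent=5 cost=17
13. q=(10,17) nearest=6 d=3 new=(10,17) → add node 7 parent=6 cost=20
14. q=(11,6) nearest=3 d=3 new=(11,6) → add node 8 parent=3 cost=15
15. q=(16,2) nearest=8 d=5 new=(15,2) → add node 9 parent=8 cost=19
16. q=(11,8) nearest=8 d=2 new=(11,8) → add node 10 parent=8 cost=17
17. q=(5,5) nearest=2 d=3 new=(5,5) → add node 11 parent=2 cost=11
18. q=(9,28) nearest=6 d=11 new=(9,21) → add node 12 parent=6 cost=21
19. q=(6,7) nearest=2 d=2 new=(6,7) → add node 13 parent=2 cost=10; rewire 10→13 (15<17)
20. q=(14,14) nearest=7 d=4 new=(14,14) → blocked by [13,16]×[9,16], reject
21. q=(7,21) nearest=12 d=2 new=(7,21) → add node 14 parent=12 cost=23
22. q=(9,3) nearest=3 d=1 new=(9,3) → add node 15 parent=3 cost=13
23. q=(16,10) nearest=8 d=5 new=(15,10) → blocked by [13,16]×[9,16], reject
24. q=(17,23) nearest=7 d=7 new=(14,21) → add node 16 parent=7 cost=24
25. q=(5,17) nearest=5 d=1 new=(5,17) → add node 17 parent=5 cost=17; rewire 14→17 (21<23)
26. q=(2,0) nearest=0 d=1 new=(2,0) → add node 18 parent=0 cost=1; rewire 15→18 (8<13)
27. q=(8,2) nearest=15 d=1 new=(8,2) → add node 19 parent=15 cost=9; rewire 3→19 (11<12); rewire 8→19 (13<15); rewire 9→19 (16<19)
28. q=(1,14) nearest=4 d=2 new=(1,14) → add node 20 parent=4 cost=14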